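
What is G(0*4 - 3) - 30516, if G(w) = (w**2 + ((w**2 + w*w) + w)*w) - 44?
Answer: -30596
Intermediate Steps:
G(w) = -44 + w**2 + w*(w + 2*w**2) (G(w) = (w**2 + ((w**2 + w**2) + w)*w) - 44 = (w**2 + (2*w**2 + w)*w) - 44 = (w**2 + (w + 2*w**2)*w) - 44 = (w**2 + w*(w + 2*w**2)) - 44 = -44 + w**2 + w*(w + 2*w**2))
G(0*4 - 3) - 30516 = (-44 + 2*(0*4 - 3)**2 + 2*(0*4 - 3)**3) - 30516 = (-44 + 2*(0 - 3)**2 + 2*(0 - 3)**3) - 30516 = (-44 + 2*(-3)**2 + 2*(-3)**3) - 30516 = (-44 + 2*9 + 2*(-27)) - 30516 = (-44 + 18 - 54) - 30516 = -80 - 30516 = -30596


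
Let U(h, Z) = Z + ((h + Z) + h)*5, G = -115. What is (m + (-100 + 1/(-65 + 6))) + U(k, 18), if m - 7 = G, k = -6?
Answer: -9441/59 ≈ -160.02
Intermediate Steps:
m = -108 (m = 7 - 115 = -108)
U(h, Z) = 6*Z + 10*h (U(h, Z) = Z + ((Z + h) + h)*5 = Z + (Z + 2*h)*5 = Z + (5*Z + 10*h) = 6*Z + 10*h)
(m + (-100 + 1/(-65 + 6))) + U(k, 18) = (-108 + (-100 + 1/(-65 + 6))) + (6*18 + 10*(-6)) = (-108 + (-100 + 1/(-59))) + (108 - 60) = (-108 + (-100 - 1/59)) + 48 = (-108 - 5901/59) + 48 = -12273/59 + 48 = -9441/59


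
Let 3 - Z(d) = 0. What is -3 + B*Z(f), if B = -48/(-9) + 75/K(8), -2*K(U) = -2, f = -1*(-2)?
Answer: 238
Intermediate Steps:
f = 2
K(U) = 1 (K(U) = -½*(-2) = 1)
Z(d) = 3 (Z(d) = 3 - 1*0 = 3 + 0 = 3)
B = 241/3 (B = -48/(-9) + 75/1 = -48*(-⅑) + 75*1 = 16/3 + 75 = 241/3 ≈ 80.333)
-3 + B*Z(f) = -3 + (241/3)*3 = -3 + 241 = 238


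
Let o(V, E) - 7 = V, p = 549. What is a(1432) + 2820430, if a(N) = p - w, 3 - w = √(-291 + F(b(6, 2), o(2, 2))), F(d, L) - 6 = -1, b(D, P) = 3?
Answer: 2820976 + I*√286 ≈ 2.821e+6 + 16.912*I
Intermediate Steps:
o(V, E) = 7 + V
F(d, L) = 5 (F(d, L) = 6 - 1 = 5)
w = 3 - I*√286 (w = 3 - √(-291 + 5) = 3 - √(-286) = 3 - I*√286 ≈ 3.0 - 16.912*I)
a(N) = 546 + I*√286 (a(N) = 549 - (3 - I*√286) = 549 + (-3 + I*√286) = 546 + I*√286)
a(1432) + 2820430 = (546 + I*√286) + 2820430 = 2820976 + I*√286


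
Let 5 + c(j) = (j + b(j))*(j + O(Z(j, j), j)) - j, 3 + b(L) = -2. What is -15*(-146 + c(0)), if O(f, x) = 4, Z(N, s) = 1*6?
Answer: 2565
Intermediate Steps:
Z(N, s) = 6
b(L) = -5 (b(L) = -3 - 2 = -5)
c(j) = -5 - j + (-5 + j)*(4 + j) (c(j) = -5 + ((j - 5)*(j + 4) - j) = -5 + ((-5 + j)*(4 + j) - j) = -5 + (-j + (-5 + j)*(4 + j)) = -5 - j + (-5 + j)*(4 + j))
-15*(-146 + c(0)) = -15*(-146 + (-25 + 0² - 2*0)) = -15*(-146 + (-25 + 0 + 0)) = -15*(-146 - 25) = -15*(-171) = 2565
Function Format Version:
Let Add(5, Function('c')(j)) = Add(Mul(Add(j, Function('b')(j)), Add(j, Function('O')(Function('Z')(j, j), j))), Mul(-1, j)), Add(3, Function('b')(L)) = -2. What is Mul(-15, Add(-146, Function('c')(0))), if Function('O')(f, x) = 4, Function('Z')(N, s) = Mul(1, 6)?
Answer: 2565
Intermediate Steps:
Function('Z')(N, s) = 6
Function('b')(L) = -5 (Function('b')(L) = Add(-3, -2) = -5)
Function('c')(j) = Add(-5, Mul(-1, j), Mul(Add(-5, j), Add(4, j))) (Function('c')(j) = Add(-5, Add(Mul(Add(j, -5), Add(j, 4)), Mul(-1, j))) = Add(-5, Add(Mul(Add(-5, j), Add(4, j)), Mul(-1, j))) = Add(-5, Add(Mul(-1, j), Mul(Add(-5, j), Add(4, j)))) = Add(-5, Mul(-1, j), Mul(Add(-5, j), Add(4, j))))
Mul(-15, Add(-146, Function('c')(0))) = Mul(-15, Add(-146, Add(-25, Pow(0, 2), Mul(-2, 0)))) = Mul(-15, Add(-146, Add(-25, 0, 0))) = Mul(-15, Add(-146, -25)) = Mul(-15, -171) = 2565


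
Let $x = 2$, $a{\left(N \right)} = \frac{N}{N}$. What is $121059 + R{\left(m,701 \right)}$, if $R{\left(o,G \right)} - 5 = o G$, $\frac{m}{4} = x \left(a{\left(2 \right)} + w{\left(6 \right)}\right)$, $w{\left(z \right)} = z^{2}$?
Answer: $328560$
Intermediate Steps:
$a{\left(N \right)} = 1$
$m = 296$ ($m = 4 \cdot 2 \left(1 + 6^{2}\right) = 4 \cdot 2 \left(1 + 36\right) = 4 \cdot 2 \cdot 37 = 4 \cdot 74 = 296$)
$R{\left(o,G \right)} = 5 + G o$ ($R{\left(o,G \right)} = 5 + o G = 5 + G o$)
$121059 + R{\left(m,701 \right)} = 121059 + \left(5 + 701 \cdot 296\right) = 121059 + \left(5 + 207496\right) = 121059 + 207501 = 328560$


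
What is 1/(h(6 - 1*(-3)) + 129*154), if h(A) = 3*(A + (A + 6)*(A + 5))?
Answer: 1/20523 ≈ 4.8726e-5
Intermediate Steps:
h(A) = 3*A + 3*(5 + A)*(6 + A) (h(A) = 3*(A + (6 + A)*(5 + A)) = 3*(A + (5 + A)*(6 + A)) = 3*A + 3*(5 + A)*(6 + A))
1/(h(6 - 1*(-3)) + 129*154) = 1/((90 + 3*(6 - 1*(-3))² + 36*(6 - 1*(-3))) + 129*154) = 1/((90 + 3*(6 + 3)² + 36*(6 + 3)) + 19866) = 1/((90 + 3*9² + 36*9) + 19866) = 1/((90 + 3*81 + 324) + 19866) = 1/((90 + 243 + 324) + 19866) = 1/(657 + 19866) = 1/20523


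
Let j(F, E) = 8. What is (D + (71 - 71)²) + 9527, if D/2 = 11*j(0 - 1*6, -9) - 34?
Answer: 9635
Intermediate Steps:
D = 108 (D = 2*(11*8 - 34) = 2*(88 - 34) = 2*54 = 108)
(D + (71 - 71)²) + 9527 = (108 + (71 - 71)²) + 9527 = (108 + 0²) + 9527 = (108 + 0) + 9527 = 108 + 9527 = 9635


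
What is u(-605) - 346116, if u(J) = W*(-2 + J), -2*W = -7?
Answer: -696481/2 ≈ -3.4824e+5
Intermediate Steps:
W = 7/2 (W = -1/2*(-7) = 7/2 ≈ 3.5000)
u(J) = -7 + 7*J/2 (u(J) = 7*(-2 + J)/2 = -7 + 7*J/2)
u(-605) - 346116 = (-7 + (7/2)*(-605)) - 346116 = (-7 - 4235/2) - 346116 = -4249/2 - 346116 = -696481/2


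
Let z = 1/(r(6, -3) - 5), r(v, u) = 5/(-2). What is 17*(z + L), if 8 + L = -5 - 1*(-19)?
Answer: 1496/15 ≈ 99.733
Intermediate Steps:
L = 6 (L = -8 + (-5 - 1*(-19)) = -8 + (-5 + 19) = -8 + 14 = 6)
r(v, u) = -5/2 (r(v, u) = 5*(-½) = -5/2)
z = -2/15 (z = 1/(-5/2 - 5) = 1/(-15/2) = -2/15 ≈ -0.13333)
17*(z + L) = 17*(-2/15 + 6) = 17*(88/15) = 1496/15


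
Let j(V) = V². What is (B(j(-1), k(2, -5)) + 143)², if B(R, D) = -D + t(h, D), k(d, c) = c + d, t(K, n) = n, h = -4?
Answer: 20449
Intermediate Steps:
B(R, D) = 0 (B(R, D) = -D + D = 0)
(B(j(-1), k(2, -5)) + 143)² = (0 + 143)² = 143² = 20449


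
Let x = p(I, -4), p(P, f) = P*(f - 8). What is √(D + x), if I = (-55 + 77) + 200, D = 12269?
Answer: √9605 ≈ 98.005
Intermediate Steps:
I = 222 (I = 22 + 200 = 222)
p(P, f) = P*(-8 + f)
x = -2664 (x = 222*(-8 - 4) = 222*(-12) = -2664)
√(D + x) = √(12269 - 2664) = √9605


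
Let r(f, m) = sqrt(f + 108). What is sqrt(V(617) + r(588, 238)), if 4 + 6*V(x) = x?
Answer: sqrt(3678 + 72*sqrt(174))/6 ≈ 11.338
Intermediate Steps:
V(x) = -2/3 + x/6
r(f, m) = sqrt(108 + f)
sqrt(V(617) + r(588, 238)) = sqrt((-2/3 + (1/6)*617) + sqrt(108 + 588)) = sqrt((-2/3 + 617/6) + sqrt(696)) = sqrt(613/6 + 2*sqrt(174))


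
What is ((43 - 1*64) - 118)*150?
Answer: -20850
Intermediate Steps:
((43 - 1*64) - 118)*150 = ((43 - 64) - 118)*150 = (-21 - 118)*150 = -139*150 = -20850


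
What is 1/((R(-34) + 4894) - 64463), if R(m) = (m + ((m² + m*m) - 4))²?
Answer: 1/5111507 ≈ 1.9564e-7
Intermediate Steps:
R(m) = (-4 + m + 2*m²)² (R(m) = (m + ((m² + m²) - 4))² = (m + (2*m² - 4))² = (m + (-4 + 2*m²))² = (-4 + m + 2*m²)²)
1/((R(-34) + 4894) - 64463) = 1/(((-4 - 34 + 2*(-34)²)² + 4894) - 64463) = 1/(((-4 - 34 + 2*1156)² + 4894) - 64463) = 1/(((-4 - 34 + 2312)² + 4894) - 64463) = 1/((2274² + 4894) - 64463) = 1/((5171076 + 4894) - 64463) = 1/(5175970 - 64463) = 1/5111507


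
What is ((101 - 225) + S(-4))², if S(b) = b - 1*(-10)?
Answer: 13924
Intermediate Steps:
S(b) = 10 + b (S(b) = b + 10 = 10 + b)
((101 - 225) + S(-4))² = ((101 - 225) + (10 - 4))² = (-124 + 6)² = (-118)² = 13924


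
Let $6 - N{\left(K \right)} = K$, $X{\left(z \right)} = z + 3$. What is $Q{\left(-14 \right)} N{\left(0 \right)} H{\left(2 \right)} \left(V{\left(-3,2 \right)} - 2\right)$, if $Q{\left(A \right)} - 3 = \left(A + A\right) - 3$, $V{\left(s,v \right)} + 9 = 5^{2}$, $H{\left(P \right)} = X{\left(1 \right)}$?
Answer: $-9408$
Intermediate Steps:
$X{\left(z \right)} = 3 + z$
$N{\left(K \right)} = 6 - K$
$H{\left(P \right)} = 4$ ($H{\left(P \right)} = 3 + 1 = 4$)
$V{\left(s,v \right)} = 16$ ($V{\left(s,v \right)} = -9 + 5^{2} = -9 + 25 = 16$)
$Q{\left(A \right)} = 2 A$ ($Q{\left(A \right)} = 3 + \left(\left(A + A\right) - 3\right) = 3 + \left(2 A - 3\right) = 3 + \left(-3 + 2 A\right) = 2 A$)
$Q{\left(-14 \right)} N{\left(0 \right)} H{\left(2 \right)} \left(V{\left(-3,2 \right)} - 2\right) = 2 \left(-14\right) \left(6 - 0\right) 4 \left(16 - 2\right) = - 28 \left(6 + 0\right) 4 \left(16 - 2\right) = - 28 \cdot 6 \cdot 4 \cdot 14 = - 28 \cdot 24 \cdot 14 = \left(-28\right) 336 = -9408$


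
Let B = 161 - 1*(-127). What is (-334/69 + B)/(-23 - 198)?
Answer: -19538/15249 ≈ -1.2813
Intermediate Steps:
B = 288 (B = 161 + 127 = 288)
(-334/69 + B)/(-23 - 198) = (-334/69 + 288)/(-23 - 198) = (-334*1/69 + 288)/(-221) = (-334/69 + 288)*(-1/221) = (19538/69)*(-1/221) = -19538/15249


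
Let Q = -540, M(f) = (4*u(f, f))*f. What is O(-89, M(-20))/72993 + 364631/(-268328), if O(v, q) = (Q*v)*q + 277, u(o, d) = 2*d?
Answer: 41240158592273/19586065704 ≈ 2105.6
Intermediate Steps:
M(f) = 8*f² (M(f) = (4*(2*f))*f = (8*f)*f = 8*f²)
O(v, q) = 277 - 540*q*v (O(v, q) = (-540*v)*q + 277 = -540*q*v + 277 = 277 - 540*q*v)
O(-89, M(-20))/72993 + 364631/(-268328) = (277 - 540*8*(-20)²*(-89))/72993 + 364631/(-268328) = (277 - 540*8*400*(-89))*(1/72993) + 364631*(-1/268328) = (277 - 540*3200*(-89))*(1/72993) - 364631/268328 = (277 + 153792000)*(1/72993) - 364631/268328 = 153792277*(1/72993) - 364631/268328 = 153792277/72993 - 364631/268328 = 41240158592273/19586065704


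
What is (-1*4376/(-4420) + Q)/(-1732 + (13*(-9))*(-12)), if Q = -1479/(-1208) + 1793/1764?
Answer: -1901870557/193081936320 ≈ -0.0098501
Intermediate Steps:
Q = 1193725/532728 (Q = -1479*(-1/1208) + 1793*(1/1764) = 1479/1208 + 1793/1764 = 1193725/532728 ≈ 2.2408)
(-1*4376/(-4420) + Q)/(-1732 + (13*(-9))*(-12)) = (-1*4376/(-4420) + 1193725/532728)/(-1732 + (13*(-9))*(-12)) = (-4376*(-1/4420) + 1193725/532728)/(-1732 - 117*(-12)) = (1094/1105 + 1193725/532728)/(-1732 + 1404) = (1901870557/588664440)/(-328) = (1901870557/588664440)*(-1/328) = -1901870557/193081936320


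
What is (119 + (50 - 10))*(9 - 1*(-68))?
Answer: 12243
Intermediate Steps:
(119 + (50 - 10))*(9 - 1*(-68)) = (119 + 40)*(9 + 68) = 159*77 = 12243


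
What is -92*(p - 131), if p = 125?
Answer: 552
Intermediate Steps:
-92*(p - 131) = -92*(125 - 131) = -92*(-6) = 552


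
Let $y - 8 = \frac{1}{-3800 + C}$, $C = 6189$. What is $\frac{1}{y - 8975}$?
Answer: $- \frac{2389}{21422162} \approx -0.00011152$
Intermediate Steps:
$y = \frac{19113}{2389}$ ($y = 8 + \frac{1}{-3800 + 6189} = 8 + \frac{1}{2389} = \frac{19113}{2389} \approx 8.0004$)
$\frac{1}{y - 8975} = \frac{1}{\frac{19113}{2389} - 8975} = \frac{1}{- \frac{21422162}{2389}} = - \frac{2389}{21422162}$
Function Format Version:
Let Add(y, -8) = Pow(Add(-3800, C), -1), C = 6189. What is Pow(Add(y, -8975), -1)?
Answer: Rational(-2389, 21422162) ≈ -0.00011152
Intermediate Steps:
y = Rational(19113, 2389) (y = Add(8, Pow(Add(-3800, 6189), -1)) = Add(8, Pow(2389, -1)) = Add(8, Rational(1, 2389)) = Rational(19113, 2389) ≈ 8.0004)
Pow(Add(y, -8975), -1) = Pow(Add(Rational(19113, 2389), -8975), -1) = Pow(Rational(-21422162, 2389), -1) = Rational(-2389, 21422162)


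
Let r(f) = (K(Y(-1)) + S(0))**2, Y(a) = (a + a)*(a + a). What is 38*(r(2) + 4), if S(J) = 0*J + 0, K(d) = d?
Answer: 760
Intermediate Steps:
Y(a) = 4*a**2 (Y(a) = (2*a)*(2*a) = 4*a**2)
S(J) = 0 (S(J) = 0 + 0 = 0)
r(f) = 16 (r(f) = (4*(-1)**2 + 0)**2 = (4*1 + 0)**2 = (4 + 0)**2 = 4**2 = 16)
38*(r(2) + 4) = 38*(16 + 4) = 38*20 = 760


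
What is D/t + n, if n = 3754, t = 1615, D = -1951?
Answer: 6060759/1615 ≈ 3752.8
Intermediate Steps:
D/t + n = -1951/1615 + 3754 = 6060759/1615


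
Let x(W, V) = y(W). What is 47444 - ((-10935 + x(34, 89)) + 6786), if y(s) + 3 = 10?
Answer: 51586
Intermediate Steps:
y(s) = 7 (y(s) = -3 + 10 = 7)
x(W, V) = 7
47444 - ((-10935 + x(34, 89)) + 6786) = 47444 - ((-10935 + 7) + 6786) = 47444 - (-10928 + 6786) = 47444 - 1*(-4142) = 47444 + 4142 = 51586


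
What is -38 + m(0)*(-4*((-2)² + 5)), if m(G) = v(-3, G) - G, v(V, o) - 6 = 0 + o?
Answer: -254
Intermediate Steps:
v(V, o) = 6 + o (v(V, o) = 6 + (0 + o) = 6 + o)
m(G) = 6 (m(G) = (6 + G) - G = 6)
-38 + m(0)*(-4*((-2)² + 5)) = -38 + 6*(-4*((-2)² + 5)) = -38 + 6*(-4*(4 + 5)) = -38 + 6*(-4*9) = -38 + 6*(-36) = -38 - 216 = -254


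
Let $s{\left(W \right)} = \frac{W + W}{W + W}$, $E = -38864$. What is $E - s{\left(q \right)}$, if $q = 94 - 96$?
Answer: $-38865$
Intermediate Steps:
$q = -2$
$s{\left(W \right)} = 1$ ($s{\left(W \right)} = \frac{2 W}{2 W} = 2 W \frac{1}{2 W} = 1$)
$E - s{\left(q \right)} = -38864 - 1 = -38865$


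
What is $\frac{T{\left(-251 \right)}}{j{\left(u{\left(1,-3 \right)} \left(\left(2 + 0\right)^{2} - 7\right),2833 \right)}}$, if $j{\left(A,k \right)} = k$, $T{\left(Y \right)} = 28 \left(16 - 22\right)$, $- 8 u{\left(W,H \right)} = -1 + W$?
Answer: $- \frac{168}{2833} \approx -0.059301$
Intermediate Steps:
$u{\left(W,H \right)} = \frac{1}{8} - \frac{W}{8}$ ($u{\left(W,H \right)} = - \frac{-1 + W}{8} = \frac{1}{8} - \frac{W}{8}$)
$T{\left(Y \right)} = -168$ ($T{\left(Y \right)} = 28 \left(-6\right) = -168$)
$\frac{T{\left(-251 \right)}}{j{\left(u{\left(1,-3 \right)} \left(\left(2 + 0\right)^{2} - 7\right),2833 \right)}} = - \frac{168}{2833}$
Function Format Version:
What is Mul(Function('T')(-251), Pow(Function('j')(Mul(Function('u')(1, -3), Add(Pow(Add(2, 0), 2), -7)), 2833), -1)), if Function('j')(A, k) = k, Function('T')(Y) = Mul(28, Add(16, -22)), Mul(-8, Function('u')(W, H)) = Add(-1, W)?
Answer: Rational(-168, 2833) ≈ -0.059301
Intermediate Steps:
Function('u')(W, H) = Add(Rational(1, 8), Mul(Rational(-1, 8), W)) (Function('u')(W, H) = Mul(Rational(-1, 8), Add(-1, W)) = Add(Rational(1, 8), Mul(Rational(-1, 8), W)))
Function('T')(Y) = -168 (Function('T')(Y) = Mul(28, -6) = -168)
Mul(Function('T')(-251), Pow(Function('j')(Mul(Function('u')(1, -3), Add(Pow(Add(2, 0), 2), -7)), 2833), -1)) = Mul(-168, Pow(2833, -1)) = Mul(-168, Rational(1, 2833)) = Rational(-168, 2833)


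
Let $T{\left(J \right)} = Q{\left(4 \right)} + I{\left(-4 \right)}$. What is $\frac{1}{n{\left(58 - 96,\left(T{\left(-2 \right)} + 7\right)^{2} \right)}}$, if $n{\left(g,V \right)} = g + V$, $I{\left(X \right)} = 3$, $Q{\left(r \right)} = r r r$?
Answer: $\frac{1}{5438} \approx 0.00018389$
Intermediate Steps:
$Q{\left(r \right)} = r^{3}$ ($Q{\left(r \right)} = r^{2} r = r^{3}$)
$T{\left(J \right)} = 67$ ($T{\left(J \right)} = 4^{3} + 3 = 64 + 3 = 67$)
$n{\left(g,V \right)} = V + g$
$\frac{1}{n{\left(58 - 96,\left(T{\left(-2 \right)} + 7\right)^{2} \right)}} = \frac{1}{\left(67 + 7\right)^{2} + \left(58 - 96\right)} = \frac{1}{74^{2} + \left(58 - 96\right)} = \frac{1}{5476 - 38} = \frac{1}{5438}$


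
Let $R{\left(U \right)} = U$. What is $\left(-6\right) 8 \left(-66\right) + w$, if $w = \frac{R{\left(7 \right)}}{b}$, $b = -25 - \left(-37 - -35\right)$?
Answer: $\frac{72857}{23} \approx 3167.7$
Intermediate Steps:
$b = -23$ ($b = -25 - \left(-37 + 35\right) = -25 - -2 = -25 + 2 = -23$)
$w = - \frac{7}{23}$ ($w = \frac{7}{-23} = 7 \left(- \frac{1}{23}\right) = - \frac{7}{23} \approx -0.30435$)
$\left(-6\right) 8 \left(-66\right) + w = \left(-6\right) 8 \left(-66\right) - \frac{7}{23} = \left(-48\right) \left(-66\right) - \frac{7}{23} = 3168 - \frac{7}{23} = \frac{72857}{23}$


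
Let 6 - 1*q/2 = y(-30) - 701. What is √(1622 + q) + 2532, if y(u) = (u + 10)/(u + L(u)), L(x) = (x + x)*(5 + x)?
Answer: 2532 + 2*√334722/21 ≈ 2587.1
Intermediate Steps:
L(x) = 2*x*(5 + x) (L(x) = (2*x)*(5 + x) = 2*x*(5 + x))
y(u) = (10 + u)/(u + 2*u*(5 + u)) (y(u) = (u + 10)/(u + 2*u*(5 + u)) = (10 + u)/(u + 2*u*(5 + u)))
q = 207862/147 (q = 12 - 2*((10 - 30)/((-30)*(11 + 2*(-30))) - 701) = 12 - 2*(-1/30*(-20)/(11 - 60) - 701) = 12 - 2*(-1/30*(-20)/(-49) - 701) = 12 - 2*(-1/30*(-1/49)*(-20) - 701) = 12 - 2*(-2/147 - 701) = 12 - 2*(-103049/147) = 12 + 206098/147 = 207862/147 ≈ 1414.0)
√(1622 + q) + 2532 = √(1622 + 207862/147) + 2532 = √(446296/147) + 2532 = 2*√334722/21 + 2532 = 2532 + 2*√334722/21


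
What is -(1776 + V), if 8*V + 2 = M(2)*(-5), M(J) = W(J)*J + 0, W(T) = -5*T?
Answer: -7153/4 ≈ -1788.3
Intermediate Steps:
M(J) = -5*J**2 (M(J) = (-5*J)*J + 0 = -5*J**2 + 0 = -5*J**2)
V = 49/4 (V = -1/4 + (-5*2**2*(-5))/8 = -1/4 + (-5*4*(-5))/8 = -1/4 + (-20*(-5))/8 = -1/4 + (1/8)*100 = -1/4 + 25/2 = 49/4 ≈ 12.250)
-(1776 + V) = -(1776 + 49/4) = -1*7153/4 = -7153/4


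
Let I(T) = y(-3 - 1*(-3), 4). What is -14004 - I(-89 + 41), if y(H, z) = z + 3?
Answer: -14011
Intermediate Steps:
y(H, z) = 3 + z
I(T) = 7 (I(T) = 3 + 4 = 7)
-14004 - I(-89 + 41) = -14004 - 1*7 = -14004 - 7 = -14011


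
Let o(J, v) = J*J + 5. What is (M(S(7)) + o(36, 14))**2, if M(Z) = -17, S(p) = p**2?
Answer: 1648656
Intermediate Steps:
o(J, v) = 5 + J**2 (o(J, v) = J**2 + 5 = 5 + J**2)
(M(S(7)) + o(36, 14))**2 = (-17 + (5 + 36**2))**2 = (-17 + (5 + 1296))**2 = (-17 + 1301)**2 = 1284**2 = 1648656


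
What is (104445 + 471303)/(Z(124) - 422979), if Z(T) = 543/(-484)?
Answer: -30962448/22746931 ≈ -1.3612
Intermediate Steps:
Z(T) = -543/484 (Z(T) = 543*(-1/484) = -543/484)
(104445 + 471303)/(Z(124) - 422979) = (104445 + 471303)/(-543/484 - 422979) = 575748/(-204722379/484) = 575748*(-484/204722379) = -30962448/22746931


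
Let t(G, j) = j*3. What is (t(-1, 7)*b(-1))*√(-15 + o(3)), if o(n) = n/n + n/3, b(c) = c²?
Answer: 21*I*√13 ≈ 75.717*I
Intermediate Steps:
t(G, j) = 3*j
o(n) = 1 + n/3 (o(n) = 1 + n*(⅓) = 1 + n/3)
(t(-1, 7)*b(-1))*√(-15 + o(3)) = ((3*7)*(-1)²)*√(-15 + (1 + (⅓)*3)) = (21*1)*√(-15 + (1 + 1)) = 21*√(-15 + 2) = 21*√(-13) = 21*(I*√13) = 21*I*√13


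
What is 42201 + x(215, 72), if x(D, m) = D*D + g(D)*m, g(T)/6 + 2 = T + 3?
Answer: 181738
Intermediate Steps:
g(T) = 6 + 6*T (g(T) = -12 + 6*(T + 3) = -12 + 6*(3 + T) = -12 + (18 + 6*T) = 6 + 6*T)
x(D, m) = D² + m*(6 + 6*D) (x(D, m) = D*D + (6 + 6*D)*m = D² + m*(6 + 6*D))
42201 + x(215, 72) = 42201 + (215² + 6*72*(1 + 215)) = 42201 + (46225 + 6*72*216) = 42201 + (46225 + 93312) = 42201 + 139537 = 181738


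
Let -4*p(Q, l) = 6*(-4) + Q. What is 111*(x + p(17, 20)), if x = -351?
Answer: -155067/4 ≈ -38767.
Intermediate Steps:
p(Q, l) = 6 - Q/4 (p(Q, l) = -(6*(-4) + Q)/4 = -(-24 + Q)/4 = 6 - Q/4)
111*(x + p(17, 20)) = 111*(-351 + (6 - 1/4*17)) = 111*(-351 + (6 - 17/4)) = 111*(-351 + 7/4) = 111*(-1397/4) = -155067/4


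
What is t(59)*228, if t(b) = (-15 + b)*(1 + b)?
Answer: 601920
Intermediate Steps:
t(b) = (1 + b)*(-15 + b)
t(59)*228 = (-15 + 59**2 - 14*59)*228 = (-15 + 3481 - 826)*228 = 2640*228 = 601920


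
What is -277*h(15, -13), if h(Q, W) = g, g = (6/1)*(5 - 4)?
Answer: -1662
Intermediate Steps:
g = 6 (g = (1*6)*1 = 6*1 = 6)
h(Q, W) = 6
-277*h(15, -13) = -277*6 = -1662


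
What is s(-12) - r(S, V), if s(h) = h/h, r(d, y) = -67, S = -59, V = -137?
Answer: 68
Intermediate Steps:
s(h) = 1
s(-12) - r(S, V) = 1 - 1*(-67) = 1 + 67 = 68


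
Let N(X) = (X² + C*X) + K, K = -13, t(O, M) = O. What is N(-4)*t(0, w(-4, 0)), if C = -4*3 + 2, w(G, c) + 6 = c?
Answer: 0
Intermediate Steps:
w(G, c) = -6 + c
C = -10 (C = -12 + 2 = -10)
N(X) = -13 + X² - 10*X (N(X) = (X² - 10*X) - 13 = -13 + X² - 10*X)
N(-4)*t(0, w(-4, 0)) = (-13 + (-4)² - 10*(-4))*0 = (-13 + 16 + 40)*0 = 43*0 = 0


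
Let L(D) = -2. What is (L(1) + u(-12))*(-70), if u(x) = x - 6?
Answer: 1400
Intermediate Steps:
u(x) = -6 + x
(L(1) + u(-12))*(-70) = (-2 + (-6 - 12))*(-70) = (-2 - 18)*(-70) = -20*(-70) = 1400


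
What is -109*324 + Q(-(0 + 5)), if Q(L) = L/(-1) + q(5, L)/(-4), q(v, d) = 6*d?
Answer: -70607/2 ≈ -35304.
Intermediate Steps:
Q(L) = -5*L/2 (Q(L) = L/(-1) + (6*L)/(-4) = L*(-1) + (6*L)*(-¼) = -L - 3*L/2 = -5*L/2)
-109*324 + Q(-(0 + 5)) = -109*324 - (-5)*(0 + 5)/2 = -35316 - (-5)*5/2 = -35316 - 5/2*(-5) = -35316 + 25/2 = -70607/2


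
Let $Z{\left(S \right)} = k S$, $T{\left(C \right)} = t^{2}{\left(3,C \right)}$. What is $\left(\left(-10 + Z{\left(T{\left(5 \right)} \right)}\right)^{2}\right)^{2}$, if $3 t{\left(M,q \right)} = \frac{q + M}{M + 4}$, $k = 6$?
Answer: $\frac{3243471329296}{466948881} \approx 6946.1$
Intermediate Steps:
$t{\left(M,q \right)} = \frac{M + q}{3 \left(4 + M\right)}$ ($t{\left(M,q \right)} = \frac{\left(q + M\right) \frac{1}{M + 4}}{3} = \frac{\left(M + q\right) \frac{1}{4 + M}}{3} = \frac{\frac{1}{4 + M} \left(M + q\right)}{3} = \frac{M + q}{3 \left(4 + M\right)}$)
$T{\left(C \right)} = \left(\frac{1}{7} + \frac{C}{21}\right)^{2}$ ($T{\left(C \right)} = \left(\frac{3 + C}{3 \left(4 + 3\right)}\right)^{2} = \left(\frac{3 + C}{3 \cdot 7}\right)^{2} = \left(\frac{1}{3} \cdot \frac{1}{7} \left(3 + C\right)\right)^{2} = \left(\frac{1}{7} + \frac{C}{21}\right)^{2}$)
$Z{\left(S \right)} = 6 S$
$\left(\left(-10 + Z{\left(T{\left(5 \right)} \right)}\right)^{2}\right)^{2} = \left(\left(-10 + 6 \frac{\left(3 + 5\right)^{2}}{441}\right)^{2}\right)^{2} = \left(\left(-10 + 6 \frac{8^{2}}{441}\right)^{2}\right)^{2} = \left(\left(-10 + 6 \cdot \frac{1}{441} \cdot 64\right)^{2}\right)^{2} = \left(\left(-10 + 6 \cdot \frac{64}{441}\right)^{2}\right)^{2} = \left(\left(-10 + \frac{128}{147}\right)^{2}\right)^{2} = \left(\left(- \frac{1342}{147}\right)^{2}\right)^{2} = \left(\frac{1800964}{21609}\right)^{2} = \frac{3243471329296}{466948881}$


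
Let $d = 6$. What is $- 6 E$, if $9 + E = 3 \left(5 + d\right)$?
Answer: $-144$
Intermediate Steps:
$E = 24$ ($E = -9 + 3 \left(5 + 6\right) = -9 + 3 \cdot 11 = -9 + 33 = 24$)
$- 6 E = \left(-6\right) 24 = -144$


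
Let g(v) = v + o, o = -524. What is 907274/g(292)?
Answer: -453637/116 ≈ -3910.7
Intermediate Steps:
g(v) = -524 + v (g(v) = v - 524 = -524 + v)
907274/g(292) = 907274/(-524 + 292) = 907274/(-232) = 907274*(-1/232) = -453637/116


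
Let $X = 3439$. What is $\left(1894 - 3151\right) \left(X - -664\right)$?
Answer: $-5157471$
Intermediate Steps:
$\left(1894 - 3151\right) \left(X - -664\right) = \left(1894 - 3151\right) \left(3439 - -664\right) = - 1257 \left(3439 + \left(-166 + 830\right)\right) = - 1257 \left(3439 + 664\right) = \left(-1257\right) 4103 = -5157471$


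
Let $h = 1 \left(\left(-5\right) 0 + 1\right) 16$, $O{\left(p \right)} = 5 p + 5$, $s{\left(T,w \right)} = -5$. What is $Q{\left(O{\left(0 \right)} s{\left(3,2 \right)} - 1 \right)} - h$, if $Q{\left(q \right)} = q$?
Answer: $-42$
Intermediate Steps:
$O{\left(p \right)} = 5 + 5 p$
$h = 16$ ($h = 1 \left(0 + 1\right) 16 = 1 \cdot 1 \cdot 16 = 1 \cdot 16 = 16$)
$Q{\left(O{\left(0 \right)} s{\left(3,2 \right)} - 1 \right)} - h = \left(\left(5 + 5 \cdot 0\right) \left(-5\right) - 1\right) - 16 = \left(\left(5 + 0\right) \left(-5\right) - 1\right) - 16 = \left(5 \left(-5\right) - 1\right) - 16 = \left(-25 - 1\right) - 16 = -26 - 16 = -42$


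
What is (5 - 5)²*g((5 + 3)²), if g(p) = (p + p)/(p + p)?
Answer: 0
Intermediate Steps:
g(p) = 1 (g(p) = (2*p)/((2*p)) = (2*p)*(1/(2*p)) = 1)
(5 - 5)²*g((5 + 3)²) = (5 - 5)²*1 = 0²*1 = 0*1 = 0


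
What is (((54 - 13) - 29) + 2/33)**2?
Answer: 158404/1089 ≈ 145.46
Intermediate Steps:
(((54 - 13) - 29) + 2/33)**2 = ((41 - 29) + 2*(1/33))**2 = (12 + 2/33)**2 = (398/33)**2 = 158404/1089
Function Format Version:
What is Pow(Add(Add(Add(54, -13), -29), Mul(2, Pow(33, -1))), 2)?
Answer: Rational(158404, 1089) ≈ 145.46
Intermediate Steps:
Pow(Add(Add(Add(54, -13), -29), Mul(2, Pow(33, -1))), 2) = Pow(Add(Add(41, -29), Mul(2, Rational(1, 33))), 2) = Pow(Add(12, Rational(2, 33)), 2) = Pow(Rational(398, 33), 2) = Rational(158404, 1089)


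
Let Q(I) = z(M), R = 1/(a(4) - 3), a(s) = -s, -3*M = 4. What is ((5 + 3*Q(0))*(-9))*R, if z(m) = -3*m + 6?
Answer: 45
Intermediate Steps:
M = -4/3 (M = -⅓*4 = -4/3 ≈ -1.3333)
R = -⅐ (R = 1/(-1*4 - 3) = 1/(-4 - 3) = 1/(-7) = -⅐ ≈ -0.14286)
z(m) = 6 - 3*m
Q(I) = 10 (Q(I) = 6 - 3*(-4/3) = 6 + 4 = 10)
((5 + 3*Q(0))*(-9))*R = ((5 + 3*10)*(-9))*(-⅐) = ((5 + 30)*(-9))*(-⅐) = (35*(-9))*(-⅐) = -315*(-⅐) = 45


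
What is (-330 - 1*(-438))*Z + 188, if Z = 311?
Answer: 33776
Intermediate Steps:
(-330 - 1*(-438))*Z + 188 = (-330 - 1*(-438))*311 + 188 = (-330 + 438)*311 + 188 = 108*311 + 188 = 33588 + 188 = 33776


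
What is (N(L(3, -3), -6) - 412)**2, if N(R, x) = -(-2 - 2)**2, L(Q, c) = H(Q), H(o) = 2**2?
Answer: 183184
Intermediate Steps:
H(o) = 4
L(Q, c) = 4
N(R, x) = -16 (N(R, x) = -1*(-4)**2 = -1*16 = -16)
(N(L(3, -3), -6) - 412)**2 = (-16 - 412)**2 = (-428)**2 = 183184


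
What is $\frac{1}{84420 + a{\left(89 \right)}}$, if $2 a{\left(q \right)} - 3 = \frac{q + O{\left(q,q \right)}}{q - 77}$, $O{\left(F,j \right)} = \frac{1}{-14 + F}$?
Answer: $\frac{225}{18995672} \approx 1.1845 \cdot 10^{-5}$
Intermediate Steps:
$a{\left(q \right)} = \frac{3}{2} + \frac{q + \frac{1}{-14 + q}}{2 \left(-77 + q\right)}$ ($a{\left(q \right)} = \frac{3}{2} + \frac{\left(q + \frac{1}{-14 + q}\right) \frac{1}{q - 77}}{2} = \frac{3}{2} + \frac{\left(q + \frac{1}{-14 + q}\right) \frac{1}{-77 + q}}{2} = \frac{3}{2} + \frac{\frac{1}{-77 + q} \left(q + \frac{1}{-14 + q}\right)}{2} = \frac{3}{2} + \frac{q + \frac{1}{-14 + q}}{2 \left(-77 + q\right)}$)
$\frac{1}{84420 + a{\left(89 \right)}} = \frac{1}{84420 + \frac{1 + \left(-231 + 4 \cdot 89\right) \left(-14 + 89\right)}{2 \left(-77 + 89\right) \left(-14 + 89\right)}} = \frac{1}{84420 + \frac{1 + \left(-231 + 356\right) 75}{2 \cdot 12 \cdot 75}} = \frac{1}{84420 + \frac{1}{2} \cdot \frac{1}{12} \cdot \frac{1}{75} \left(1 + 125 \cdot 75\right)} = \frac{1}{84420 + \frac{1}{2} \cdot \frac{1}{12} \cdot \frac{1}{75} \left(1 + 9375\right)} = \frac{1}{84420 + \frac{1}{2} \cdot \frac{1}{12} \cdot \frac{1}{75} \cdot 9376} = \frac{1}{84420 + \frac{1172}{225}} = \frac{1}{\frac{18995672}{225}} = \frac{225}{18995672}$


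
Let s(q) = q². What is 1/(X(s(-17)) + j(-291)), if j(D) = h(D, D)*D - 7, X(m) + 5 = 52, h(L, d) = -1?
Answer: 1/331 ≈ 0.0030211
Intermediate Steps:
X(m) = 47 (X(m) = -5 + 52 = 47)
j(D) = -7 - D (j(D) = -D - 7 = -7 - D)
1/(X(s(-17)) + j(-291)) = 1/(47 + (-7 - 1*(-291))) = 1/(47 + (-7 + 291)) = 1/(47 + 284) = 1/331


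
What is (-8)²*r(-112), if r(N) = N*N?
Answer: 802816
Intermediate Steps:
r(N) = N²
(-8)²*r(-112) = (-8)²*(-112)² = 64*12544 = 802816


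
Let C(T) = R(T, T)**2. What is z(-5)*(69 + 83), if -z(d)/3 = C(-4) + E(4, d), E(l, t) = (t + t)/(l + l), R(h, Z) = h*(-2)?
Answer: -28614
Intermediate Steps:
R(h, Z) = -2*h
C(T) = 4*T**2 (C(T) = (-2*T)**2 = 4*T**2)
E(l, t) = t/l (E(l, t) = (2*t)/((2*l)) = (2*t)*(1/(2*l)) = t/l)
z(d) = -192 - 3*d/4 (z(d) = -3*(4*(-4)**2 + d/4) = -3*(4*16 + d*(1/4)) = -3*(64 + d/4) = -192 - 3*d/4)
z(-5)*(69 + 83) = (-192 - 3/4*(-5))*(69 + 83) = (-192 + 15/4)*152 = -753/4*152 = -28614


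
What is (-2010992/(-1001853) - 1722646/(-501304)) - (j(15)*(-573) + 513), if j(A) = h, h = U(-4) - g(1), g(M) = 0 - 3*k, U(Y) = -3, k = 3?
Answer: 735882618304603/251116458156 ≈ 2930.4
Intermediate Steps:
g(M) = -9 (g(M) = 0 - 3*3 = 0 - 9 = -9)
h = 6 (h = -3 - 1*(-9) = -3 + 9 = 6)
j(A) = 6
(-2010992/(-1001853) - 1722646/(-501304)) - (j(15)*(-573) + 513) = (-2010992/(-1001853) - 1722646/(-501304)) - (6*(-573) + 513) = (-2010992*(-1/1001853) - 1722646*(-1/501304)) - (-3438 + 513) = (2010992/1001853 + 861323/250652) - 1*(-2925) = 1366978198303/251116458156 + 2925 = 735882618304603/251116458156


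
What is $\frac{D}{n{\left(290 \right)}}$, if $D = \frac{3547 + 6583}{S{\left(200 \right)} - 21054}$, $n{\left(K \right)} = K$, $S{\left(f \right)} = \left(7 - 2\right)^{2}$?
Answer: $- \frac{1013}{609841} \approx -0.0016611$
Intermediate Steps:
$S{\left(f \right)} = 25$ ($S{\left(f \right)} = 5^{2} = 25$)
$D = - \frac{10130}{21029}$ ($D = \frac{3547 + 6583}{25 - 21054} = \frac{10130}{-21029} = 10130 \left(- \frac{1}{21029}\right) = - \frac{10130}{21029} \approx -0.48172$)
$\frac{D}{n{\left(290 \right)}} = - \frac{10130}{21029 \cdot 290} = \left(- \frac{10130}{21029}\right) \frac{1}{290} = - \frac{1013}{609841}$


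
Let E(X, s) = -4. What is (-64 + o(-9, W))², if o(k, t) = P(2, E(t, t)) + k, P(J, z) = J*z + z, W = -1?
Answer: 7225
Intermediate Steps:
P(J, z) = z + J*z
o(k, t) = -12 + k (o(k, t) = -4*(1 + 2) + k = -4*3 + k = -12 + k)
(-64 + o(-9, W))² = (-64 + (-12 - 9))² = (-64 - 21)² = (-85)² = 7225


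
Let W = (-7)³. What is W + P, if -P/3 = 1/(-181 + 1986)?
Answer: -619118/1805 ≈ -343.00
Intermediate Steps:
W = -343
P = -3/1805 (P = -3/(-181 + 1986) = -3/1805 ≈ -0.0016620)
W + P = -343 - 3/1805 = -619118/1805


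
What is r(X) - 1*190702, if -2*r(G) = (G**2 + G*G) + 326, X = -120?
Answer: -205265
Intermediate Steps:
r(G) = -163 - G**2 (r(G) = -((G**2 + G*G) + 326)/2 = -((G**2 + G**2) + 326)/2 = -(2*G**2 + 326)/2 = -(326 + 2*G**2)/2 = -163 - G**2)
r(X) - 1*190702 = (-163 - 1*(-120)**2) - 1*190702 = (-163 - 1*14400) - 190702 = (-163 - 14400) - 190702 = -14563 - 190702 = -205265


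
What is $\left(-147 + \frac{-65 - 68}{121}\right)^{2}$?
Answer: $\frac{321126400}{14641} \approx 21933.0$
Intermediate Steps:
$\left(-147 + \frac{-65 - 68}{121}\right)^{2} = \left(-147 - \frac{133}{121}\right)^{2} = \left(- \frac{17920}{121}\right)^{2} = \frac{321126400}{14641}$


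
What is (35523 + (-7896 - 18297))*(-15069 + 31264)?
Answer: 151099350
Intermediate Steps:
(35523 + (-7896 - 18297))*(-15069 + 31264) = (35523 - 26193)*16195 = 9330*16195 = 151099350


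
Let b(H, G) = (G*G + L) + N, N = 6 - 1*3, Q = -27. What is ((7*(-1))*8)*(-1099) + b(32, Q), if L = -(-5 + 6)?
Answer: 62275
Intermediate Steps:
L = -1 (L = -1*1 = -1)
N = 3 (N = 6 - 3 = 3)
b(H, G) = 2 + G² (b(H, G) = (G*G - 1) + 3 = (G² - 1) + 3 = (-1 + G²) + 3 = 2 + G²)
((7*(-1))*8)*(-1099) + b(32, Q) = ((7*(-1))*8)*(-1099) + (2 + (-27)²) = -7*8*(-1099) + (2 + 729) = -56*(-1099) + 731 = 61544 + 731 = 62275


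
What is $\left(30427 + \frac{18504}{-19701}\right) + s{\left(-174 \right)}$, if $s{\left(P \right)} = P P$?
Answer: $\frac{132876811}{2189} \approx 60702.0$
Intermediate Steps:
$s{\left(P \right)} = P^{2}$
$\left(30427 + \frac{18504}{-19701}\right) + s{\left(-174 \right)} = \left(30427 + \frac{18504}{-19701}\right) + \left(-174\right)^{2} = \left(30427 + 18504 \left(- \frac{1}{19701}\right)\right) + 30276 = \left(30427 - \frac{2056}{2189}\right) + 30276 = \frac{66602647}{2189} + 30276 = \frac{132876811}{2189}$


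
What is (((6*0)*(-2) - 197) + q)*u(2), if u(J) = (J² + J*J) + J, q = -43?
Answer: -2400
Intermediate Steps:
u(J) = J + 2*J² (u(J) = (J² + J²) + J = 2*J² + J = J + 2*J²)
(((6*0)*(-2) - 197) + q)*u(2) = (((6*0)*(-2) - 197) - 43)*(2*(1 + 2*2)) = ((0*(-2) - 197) - 43)*(2*(1 + 4)) = ((0 - 197) - 43)*(2*5) = (-197 - 43)*10 = -240*10 = -2400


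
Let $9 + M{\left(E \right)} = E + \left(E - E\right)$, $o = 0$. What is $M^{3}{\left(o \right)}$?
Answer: $-729$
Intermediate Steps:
$M{\left(E \right)} = -9 + E$ ($M{\left(E \right)} = -9 + \left(E + \left(E - E\right)\right) = -9 + \left(E + 0\right) = -9 + E$)
$M^{3}{\left(o \right)} = \left(-9 + 0\right)^{3} = \left(-9\right)^{3} = -729$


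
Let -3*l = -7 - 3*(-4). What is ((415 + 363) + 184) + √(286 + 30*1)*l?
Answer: 962 - 10*√79/3 ≈ 932.37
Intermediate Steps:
l = -5/3 (l = -(-7 - 3*(-4))/3 = -(-7 + 12)/3 = -⅓*5 = -5/3 ≈ -1.6667)
((415 + 363) + 184) + √(286 + 30*1)*l = ((415 + 363) + 184) + √(286 + 30*1)*(-5/3) = (778 + 184) + √(286 + 30)*(-5/3) = 962 + √316*(-5/3) = 962 + (2*√79)*(-5/3) = 962 - 10*√79/3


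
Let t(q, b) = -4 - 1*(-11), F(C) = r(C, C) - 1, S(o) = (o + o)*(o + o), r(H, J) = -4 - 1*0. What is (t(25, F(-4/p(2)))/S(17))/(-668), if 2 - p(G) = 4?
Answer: -7/772208 ≈ -9.0649e-6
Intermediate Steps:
r(H, J) = -4 (r(H, J) = -4 + 0 = -4)
p(G) = -2 (p(G) = 2 - 1*4 = 2 - 4 = -2)
S(o) = 4*o² (S(o) = (2*o)*(2*o) = 4*o²)
F(C) = -5 (F(C) = -4 - 1 = -5)
t(q, b) = 7 (t(q, b) = -4 + 11 = 7)
(t(25, F(-4/p(2)))/S(17))/(-668) = (7/((4*17²)))/(-668) = (7/((4*289)))*(-1/668) = (7/1156)*(-1/668) = -7/772208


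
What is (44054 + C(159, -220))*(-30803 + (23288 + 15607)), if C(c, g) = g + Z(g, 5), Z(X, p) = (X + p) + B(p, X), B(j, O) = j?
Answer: 353005408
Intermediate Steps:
Z(X, p) = X + 2*p (Z(X, p) = (X + p) + p = X + 2*p)
C(c, g) = 10 + 2*g (C(c, g) = g + (g + 2*5) = g + (g + 10) = g + (10 + g) = 10 + 2*g)
(44054 + C(159, -220))*(-30803 + (23288 + 15607)) = (44054 + (10 + 2*(-220)))*(-30803 + (23288 + 15607)) = (44054 + (10 - 440))*(-30803 + 38895) = (44054 - 430)*8092 = 43624*8092 = 353005408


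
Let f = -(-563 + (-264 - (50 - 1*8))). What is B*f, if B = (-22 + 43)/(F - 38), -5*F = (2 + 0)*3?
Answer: -13035/28 ≈ -465.54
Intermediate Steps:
F = -6/5 (F = -(2 + 0)*3/5 = -2*3/5 = -1/5*6 = -6/5 ≈ -1.2000)
B = -15/28 (B = (-22 + 43)/(-6/5 - 38) = 21/(-196/5) = 21*(-5/196) = -15/28 ≈ -0.53571)
f = 869 (f = -(-563 + (-264 - (50 - 8))) = -(-563 + (-264 - 1*42)) = -(-563 + (-264 - 42)) = -(-563 - 306) = -1*(-869) = 869)
B*f = -15/28*869 = -13035/28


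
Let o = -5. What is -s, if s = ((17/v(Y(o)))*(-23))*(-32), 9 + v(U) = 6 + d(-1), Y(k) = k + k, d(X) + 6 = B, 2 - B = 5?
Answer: 3128/3 ≈ 1042.7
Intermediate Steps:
B = -3 (B = 2 - 1*5 = 2 - 5 = -3)
d(X) = -9 (d(X) = -6 - 3 = -9)
Y(k) = 2*k
v(U) = -12 (v(U) = -9 + (6 - 9) = -9 - 3 = -12)
s = -3128/3 (s = ((17/(-12))*(-23))*(-32) = ((17*(-1/12))*(-23))*(-32) = -17/12*(-23)*(-32) = (391/12)*(-32) = -3128/3 ≈ -1042.7)
-s = -1*(-3128/3) = 3128/3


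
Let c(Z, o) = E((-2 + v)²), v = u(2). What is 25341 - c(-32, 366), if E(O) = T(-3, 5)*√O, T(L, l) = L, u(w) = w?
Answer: 25341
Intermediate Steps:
v = 2
E(O) = -3*√O
c(Z, o) = 0 (c(Z, o) = -3*√((-2 + 2)²) = -3*√(0²) = -3*√0 = -3*0 = 0)
25341 - c(-32, 366) = 25341 - 1*0 = 25341 + 0 = 25341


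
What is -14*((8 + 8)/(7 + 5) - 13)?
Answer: 490/3 ≈ 163.33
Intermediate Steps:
-14*((8 + 8)/(7 + 5) - 13) = -14*(16/12 - 13) = -14*(16*(1/12) - 13) = -14*(4/3 - 13) = -14*(-35/3) = 490/3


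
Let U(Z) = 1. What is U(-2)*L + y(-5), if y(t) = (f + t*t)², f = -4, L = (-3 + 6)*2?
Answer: 447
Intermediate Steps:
L = 6 (L = 3*2 = 6)
y(t) = (-4 + t²)² (y(t) = (-4 + t*t)² = (-4 + t²)²)
U(-2)*L + y(-5) = 1*6 + (-4 + (-5)²)² = 6 + (-4 + 25)² = 6 + 21² = 6 + 441 = 447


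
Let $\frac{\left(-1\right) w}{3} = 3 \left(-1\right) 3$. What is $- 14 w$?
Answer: $-378$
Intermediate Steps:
$w = 27$ ($w = - 3 \cdot 3 \left(-1\right) 3 = - 3 \left(\left(-3\right) 3\right) = \left(-3\right) \left(-9\right) = 27$)
$- 14 w = \left(-14\right) 27 = -378$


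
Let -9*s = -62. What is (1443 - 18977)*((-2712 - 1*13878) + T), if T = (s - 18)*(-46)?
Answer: 2537345140/9 ≈ 2.8193e+8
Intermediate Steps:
s = 62/9 (s = -⅑*(-62) = 62/9 ≈ 6.8889)
T = 4600/9 (T = (62/9 - 18)*(-46) = -100/9*(-46) = 4600/9 ≈ 511.11)
(1443 - 18977)*((-2712 - 1*13878) + T) = (1443 - 18977)*((-2712 - 1*13878) + 4600/9) = -17534*((-2712 - 13878) + 4600/9) = -17534*(-16590 + 4600/9) = -17534*(-144710/9) = 2537345140/9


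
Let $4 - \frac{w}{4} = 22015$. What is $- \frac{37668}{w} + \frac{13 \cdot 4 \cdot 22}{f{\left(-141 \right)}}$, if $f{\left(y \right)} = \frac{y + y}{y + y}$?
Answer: $\frac{8396667}{7337} \approx 1144.4$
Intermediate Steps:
$w = -88044$ ($w = 16 - 88060 = -88044$)
$f{\left(y \right)} = 1$ ($f{\left(y \right)} = \frac{2 y}{2 y} = 2 y \frac{1}{2 y} = 1$)
$- \frac{37668}{w} + \frac{13 \cdot 4 \cdot 22}{f{\left(-141 \right)}} = - \frac{37668}{-88044} + \frac{13 \cdot 4 \cdot 22}{1} = \left(-37668\right) \left(- \frac{1}{88044}\right) + 52 \cdot 22 \cdot 1 = \frac{3139}{7337} + 1144 \cdot 1 = \frac{3139}{7337} + 1144 = \frac{8396667}{7337}$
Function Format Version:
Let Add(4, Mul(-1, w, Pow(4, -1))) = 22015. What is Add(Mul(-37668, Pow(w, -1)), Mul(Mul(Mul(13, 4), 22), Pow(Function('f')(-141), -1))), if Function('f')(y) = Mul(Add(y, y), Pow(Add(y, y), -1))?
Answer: Rational(8396667, 7337) ≈ 1144.4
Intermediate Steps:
w = -88044 (w = Add(16, Mul(-4, 22015)) = Add(16, -88060) = -88044)
Function('f')(y) = 1 (Function('f')(y) = Mul(Mul(2, y), Pow(Mul(2, y), -1)) = Mul(Mul(2, y), Mul(Rational(1, 2), Pow(y, -1))) = 1)
Add(Mul(-37668, Pow(w, -1)), Mul(Mul(Mul(13, 4), 22), Pow(Function('f')(-141), -1))) = Add(Mul(-37668, Pow(-88044, -1)), Mul(Mul(Mul(13, 4), 22), Pow(1, -1))) = Add(Mul(-37668, Rational(-1, 88044)), Mul(Mul(52, 22), 1)) = Add(Rational(3139, 7337), Mul(1144, 1)) = Add(Rational(3139, 7337), 1144) = Rational(8396667, 7337)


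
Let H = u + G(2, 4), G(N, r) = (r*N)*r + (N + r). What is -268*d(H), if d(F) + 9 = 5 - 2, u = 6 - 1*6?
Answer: 1608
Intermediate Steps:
u = 0 (u = 6 - 6 = 0)
G(N, r) = N + r + N*r² (G(N, r) = (N*r)*r + (N + r) = N*r² + (N + r) = N + r + N*r²)
H = 38 (H = 0 + (2 + 4 + 2*4²) = 0 + (2 + 4 + 2*16) = 0 + (2 + 4 + 32) = 0 + 38 = 38)
d(F) = -6 (d(F) = -9 + (5 - 2) = -9 + 3 = -6)
-268*d(H) = -268*(-6) = 1608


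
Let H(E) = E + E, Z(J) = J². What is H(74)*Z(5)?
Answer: 3700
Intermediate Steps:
H(E) = 2*E
H(74)*Z(5) = (2*74)*5² = 148*25 = 3700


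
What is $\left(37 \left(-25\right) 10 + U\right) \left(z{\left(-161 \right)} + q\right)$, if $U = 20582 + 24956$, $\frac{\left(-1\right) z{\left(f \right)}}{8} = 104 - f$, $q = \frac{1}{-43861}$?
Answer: $- \frac{3374251328448}{43861} \approx -7.6931 \cdot 10^{7}$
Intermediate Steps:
$q = - \frac{1}{43861} \approx -2.2799 \cdot 10^{-5}$
$z{\left(f \right)} = -832 + 8 f$ ($z{\left(f \right)} = - 8 \left(104 - f\right) = -832 + 8 f$)
$U = 45538$
$\left(37 \left(-25\right) 10 + U\right) \left(z{\left(-161 \right)} + q\right) = \left(37 \left(-25\right) 10 + 45538\right) \left(\left(-832 + 8 \left(-161\right)\right) - \frac{1}{43861}\right) = \left(\left(-925\right) 10 + 45538\right) \left(\left(-832 - 1288\right) - \frac{1}{43861}\right) = \left(-9250 + 45538\right) \left(-2120 - \frac{1}{43861}\right) = 36288 \left(- \frac{92985321}{43861}\right) = - \frac{3374251328448}{43861}$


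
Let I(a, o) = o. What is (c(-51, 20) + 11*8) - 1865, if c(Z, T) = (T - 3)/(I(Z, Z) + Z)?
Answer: -10663/6 ≈ -1777.2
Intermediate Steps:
c(Z, T) = (-3 + T)/(2*Z) (c(Z, T) = (T - 3)/(Z + Z) = (-3 + T)/((2*Z)) = (-3 + T)*(1/(2*Z)) = (-3 + T)/(2*Z))
(c(-51, 20) + 11*8) - 1865 = ((1/2)*(-3 + 20)/(-51) + 11*8) - 1865 = ((1/2)*(-1/51)*17 + 88) - 1865 = (-1/6 + 88) - 1865 = 527/6 - 1865 = -10663/6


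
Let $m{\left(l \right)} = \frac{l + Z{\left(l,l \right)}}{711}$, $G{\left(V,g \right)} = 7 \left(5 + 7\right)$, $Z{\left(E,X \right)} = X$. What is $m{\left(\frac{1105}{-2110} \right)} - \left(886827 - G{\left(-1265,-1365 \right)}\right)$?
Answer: $- \frac{133030071824}{150021} \approx -8.8674 \cdot 10^{5}$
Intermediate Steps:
$G{\left(V,g \right)} = 84$ ($G{\left(V,g \right)} = 7 \cdot 12 = 84$)
$m{\left(l \right)} = \frac{2 l}{711}$ ($m{\left(l \right)} = \frac{l + l}{711} = 2 l \frac{1}{711} = \frac{2 l}{711}$)
$m{\left(\frac{1105}{-2110} \right)} - \left(886827 - G{\left(-1265,-1365 \right)}\right) = \frac{2 \frac{1105}{-2110}}{711} - \left(886827 - 84\right) = \frac{2 \cdot 1105 \left(- \frac{1}{2110}\right)}{711} - \left(886827 - 84\right) = \frac{2}{711} \left(- \frac{221}{422}\right) - 886743 = - \frac{221}{150021} - 886743 = - \frac{133030071824}{150021}$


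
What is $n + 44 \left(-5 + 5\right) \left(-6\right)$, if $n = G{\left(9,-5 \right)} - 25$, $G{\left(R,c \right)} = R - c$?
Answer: $-11$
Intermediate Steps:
$n = -11$ ($n = \left(9 - -5\right) - 25 = \left(9 + 5\right) - 25 = 14 - 25 = -11$)
$n + 44 \left(-5 + 5\right) \left(-6\right) = -11 + 44 \left(-5 + 5\right) \left(-6\right) = -11 + 44 \cdot 0 \left(-6\right) = -11 + 44 \cdot 0 = -11 + 0 = -11$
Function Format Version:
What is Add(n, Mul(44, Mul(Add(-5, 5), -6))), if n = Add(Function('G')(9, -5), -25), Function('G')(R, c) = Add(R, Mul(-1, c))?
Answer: -11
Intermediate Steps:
n = -11 (n = Add(Add(9, Mul(-1, -5)), -25) = Add(Add(9, 5), -25) = Add(14, -25) = -11)
Add(n, Mul(44, Mul(Add(-5, 5), -6))) = Add(-11, Mul(44, Mul(Add(-5, 5), -6))) = Add(-11, Mul(44, Mul(0, -6))) = Add(-11, Mul(44, 0)) = Add(-11, 0) = -11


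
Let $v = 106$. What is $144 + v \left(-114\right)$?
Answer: $-11940$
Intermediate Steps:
$144 + v \left(-114\right) = 144 + 106 \left(-114\right) = 144 - 12084 = -11940$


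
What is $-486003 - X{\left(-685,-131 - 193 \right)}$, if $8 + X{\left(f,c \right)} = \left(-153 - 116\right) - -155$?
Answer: $-485881$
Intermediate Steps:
$X{\left(f,c \right)} = -122$ ($X{\left(f,c \right)} = -8 - 114 = -122$)
$-486003 - X{\left(-685,-131 - 193 \right)} = -486003 - -122 = -486003 + 122 = -485881$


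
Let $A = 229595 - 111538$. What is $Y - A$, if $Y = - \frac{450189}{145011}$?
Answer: $- \frac{5706671272}{48337} \approx -1.1806 \cdot 10^{5}$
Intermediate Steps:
$Y = - \frac{150063}{48337}$ ($Y = \left(-450189\right) \frac{1}{145011} = - \frac{150063}{48337} \approx -3.1045$)
$A = 118057$
$Y - A = - \frac{150063}{48337} - 118057 = - \frac{5706671272}{48337}$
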